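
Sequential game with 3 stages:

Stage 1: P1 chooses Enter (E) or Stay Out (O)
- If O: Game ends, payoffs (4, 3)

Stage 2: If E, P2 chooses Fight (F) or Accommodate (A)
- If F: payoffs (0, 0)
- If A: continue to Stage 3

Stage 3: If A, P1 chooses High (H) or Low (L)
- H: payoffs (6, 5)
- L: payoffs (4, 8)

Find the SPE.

SPE: (E, A, H); Outcome (6, 5)

Work:
Stage 3: P1 chooses H (6 vs 4)
Stage 2: P2: F->0, A->5 (anticipating H). Choose A
Stage 1: P1: O->4, E->6 (anticipating A, H). Choose E
SPE path: E -> A -> H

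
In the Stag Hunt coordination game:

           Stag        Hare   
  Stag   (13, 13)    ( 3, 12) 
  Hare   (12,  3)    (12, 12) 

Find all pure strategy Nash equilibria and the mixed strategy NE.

Pure NE: (Stag, Stag) and (Hare, Hare); Mixed NE: p = 0.9, q = 0.9

Work:
Check pure NE:
(Stag, Stag): (13, 13) - no unilateral deviation beneficial
(Hare, Hare): (12, 12) - no unilateral deviation beneficial
Mixed NE: P1 plays Stag with p = 0.9, P2 plays Stag with q = 0.9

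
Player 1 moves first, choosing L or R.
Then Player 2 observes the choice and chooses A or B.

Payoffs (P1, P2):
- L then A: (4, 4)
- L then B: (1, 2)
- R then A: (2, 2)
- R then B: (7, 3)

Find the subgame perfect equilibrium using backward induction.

P1 plays R, P2 plays A after L and B after R; Payoff (7, 3)

Work:
Backward induction:
After L: P2 chooses A → P1 gets 4
After R: P2 chooses B → P1 gets 7
P1 chooses R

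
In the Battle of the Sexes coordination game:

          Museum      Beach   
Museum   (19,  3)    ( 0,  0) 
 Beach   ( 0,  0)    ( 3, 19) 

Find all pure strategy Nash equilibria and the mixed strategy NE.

Pure NE: (Museum, Museum) and (Beach, Beach); Mixed NE: p = 0.8636, q = 0.1364

Work:
Check pure NE:
(Museum, Museum): (19, 3) - no unilateral deviation beneficial
(Beach, Beach): (3, 19) - no unilateral deviation beneficial
Mixed NE: P1 plays Museum with p = 0.8636, P2 plays Museum with q = 0.1364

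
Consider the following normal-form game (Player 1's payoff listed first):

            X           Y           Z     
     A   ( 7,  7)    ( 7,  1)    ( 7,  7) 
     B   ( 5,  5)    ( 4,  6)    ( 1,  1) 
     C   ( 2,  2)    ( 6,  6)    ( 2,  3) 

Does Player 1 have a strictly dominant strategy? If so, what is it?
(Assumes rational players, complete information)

Yes, Player 1's strictly dominant strategy is A

Work:
A strategy strictly dominates another if it gives a strictly higher payoff against every opponent action. Compare each pair of P1's strategies column-by-column:
  A vs B: [7 vs 5, 7 vs 4, 7 vs 1] → A strictly dominates B
  A vs C: [7 vs 2, 7 vs 6, 7 vs 2] → A strictly dominates C
  B vs A: [5 vs 7, 4 vs 7, 1 vs 7] → B does not strictly dominate A (column X: 5 ≤ 7)
  B vs C: [5 vs 2, 4 vs 6, 1 vs 2] → B does not strictly dominate C (column Y: 4 ≤ 6)
  C vs A: [2 vs 7, 6 vs 7, 2 vs 7] → C does not strictly dominate A (column X: 2 ≤ 7)
  C vs B: [2 vs 5, 6 vs 4, 2 vs 1] → C does not strictly dominate B (column X: 2 ≤ 5)
A strictly dominates every other strategy → strictly dominant.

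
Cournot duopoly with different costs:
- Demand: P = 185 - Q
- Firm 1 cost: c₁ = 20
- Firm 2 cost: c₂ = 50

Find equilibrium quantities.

q₁* = 65.0, q₂* = 35.0

Work:
Reaction: q₁ = (185 - 20 - q₂)/2
Reaction: q₂ = (185 - 50 - q₁)/2
Solve simultaneously:
q₁* = (185 - 2×20 + 50)/3 = 65.0
q₂* = (185 - 2×50 + 20)/3 = 35.0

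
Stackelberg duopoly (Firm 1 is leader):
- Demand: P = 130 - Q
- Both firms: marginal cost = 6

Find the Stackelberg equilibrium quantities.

q₁* (leader) = 62.0, q₂* (follower) = 31.0

Work:
Follower's reaction: q₂ = (a - c - q₁)/2
Leader substitutes: π₁ = q₁·(a - q₁ - (a-c-q₁)/2 - c)
FOC: q₁* = (130 - 6)/2 = 62.00
Then: q₂* = (130 - 6 - 62.0)/2 = 31.00
Leader has first-mover advantage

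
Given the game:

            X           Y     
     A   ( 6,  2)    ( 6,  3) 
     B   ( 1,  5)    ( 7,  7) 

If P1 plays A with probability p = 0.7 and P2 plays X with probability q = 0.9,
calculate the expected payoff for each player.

E[P1] = 4.68, E[P2] = 3.03

Work:
E[P1] = p·q·π₁(A,X) + p·(1-q)·π₁(A,Y) + (1-p)·q·π₁(B,X) + (1-p)·(1-q)·π₁(B,Y)
= 0.7·0.9·6 + 0.7·0.1·6 + 0.3·0.9·1 + 0.3·0.1·7
= 4.68

E[P2] = 3.03 (similar calculation)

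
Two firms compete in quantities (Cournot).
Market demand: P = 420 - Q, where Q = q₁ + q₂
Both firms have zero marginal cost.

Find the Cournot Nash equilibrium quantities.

q₁* = q₂* = 140.0; P* = 140.0

Work:
Profit: π_i = P·q_i = (a - q_i - q_j)·q_i
FOC: ∂π_i/∂q_i = a - 2q_i - q_j = 0
Reaction function: q_i = (420 - q_j)/2
Symmetry: q* = 420/3 = 140.0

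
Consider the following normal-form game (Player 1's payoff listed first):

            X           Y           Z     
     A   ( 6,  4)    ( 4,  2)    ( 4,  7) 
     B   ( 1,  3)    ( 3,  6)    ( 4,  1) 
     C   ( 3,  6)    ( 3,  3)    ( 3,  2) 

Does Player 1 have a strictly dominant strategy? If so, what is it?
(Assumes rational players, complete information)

No strictly dominant strategy exists for Player 1

Work:
A strategy strictly dominates another if it gives a strictly higher payoff against every opponent action. Compare each pair of P1's strategies column-by-column:
  A vs B: [6 vs 1, 4 vs 3, 4 vs 4] → A does not strictly dominate B (column Z: 4 ≤ 4)
  A vs C: [6 vs 3, 4 vs 3, 4 vs 3] → A strictly dominates C
  B vs A: [1 vs 6, 3 vs 4, 4 vs 4] → B does not strictly dominate A (column X: 1 ≤ 6)
  B vs C: [1 vs 3, 3 vs 3, 4 vs 3] → B does not strictly dominate C (column X: 1 ≤ 3)
  C vs A: [3 vs 6, 3 vs 4, 3 vs 4] → C does not strictly dominate A (column X: 3 ≤ 6)
  C vs B: [3 vs 1, 3 vs 3, 3 vs 4] → C does not strictly dominate B (column Y: 3 ≤ 3)
No single strategy strictly dominates all others → no strictly dominant strategy.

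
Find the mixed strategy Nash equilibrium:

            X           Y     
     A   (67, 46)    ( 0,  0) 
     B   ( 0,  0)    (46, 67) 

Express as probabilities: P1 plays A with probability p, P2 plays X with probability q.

p = 0.5929, q = 0.4071

Work:
Find probabilities that make opponent indifferent:
P2 chooses q to make P1 indifferent between A and B
P1 chooses p to make P2 indifferent between X and Y
Mixed NE: P1 plays (A: 0.5929, B: 0.4071), P2 plays (X: 0.4071, Y: 0.5929)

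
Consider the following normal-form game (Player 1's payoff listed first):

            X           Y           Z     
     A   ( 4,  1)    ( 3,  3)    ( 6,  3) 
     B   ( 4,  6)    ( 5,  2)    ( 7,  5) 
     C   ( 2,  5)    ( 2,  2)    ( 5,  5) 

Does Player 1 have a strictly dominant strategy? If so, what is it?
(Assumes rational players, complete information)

No strictly dominant strategy exists for Player 1

Work:
A strategy strictly dominates another if it gives a strictly higher payoff against every opponent action. Compare each pair of P1's strategies column-by-column:
  A vs B: [4 vs 4, 3 vs 5, 6 vs 7] → A does not strictly dominate B (column X: 4 ≤ 4)
  A vs C: [4 vs 2, 3 vs 2, 6 vs 5] → A strictly dominates C
  B vs A: [4 vs 4, 5 vs 3, 7 vs 6] → B does not strictly dominate A (column X: 4 ≤ 4)
  B vs C: [4 vs 2, 5 vs 2, 7 vs 5] → B strictly dominates C
  C vs A: [2 vs 4, 2 vs 3, 5 vs 6] → C does not strictly dominate A (column X: 2 ≤ 4)
  C vs B: [2 vs 4, 2 vs 5, 5 vs 7] → C does not strictly dominate B (column X: 2 ≤ 4)
No single strategy strictly dominates all others → no strictly dominant strategy.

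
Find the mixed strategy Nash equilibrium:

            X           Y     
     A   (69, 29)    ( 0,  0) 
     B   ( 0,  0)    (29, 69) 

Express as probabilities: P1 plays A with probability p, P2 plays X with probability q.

p = 0.7041, q = 0.2959

Work:
Find probabilities that make opponent indifferent:
P2 chooses q to make P1 indifferent between A and B
P1 chooses p to make P2 indifferent between X and Y
Mixed NE: P1 plays (A: 0.7041, B: 0.2959), P2 plays (X: 0.2959, Y: 0.7041)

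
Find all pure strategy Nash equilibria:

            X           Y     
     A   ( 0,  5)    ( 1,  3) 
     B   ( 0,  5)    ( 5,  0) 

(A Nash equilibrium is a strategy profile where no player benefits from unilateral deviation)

Nash equilibrium: (A, X), (B, X)

Work:
Best responses:
  P1 vs X: payoffs [0, 0] → best response A/B (payoff 0)
  P1 vs Y: payoffs [1, 5] → best response B (payoff 5)
  P2 vs A: payoffs [5, 3] → best response X (payoff 5)
  P2 vs B: payoffs [5, 0] → best response X (payoff 5)
Mutual best responses: (A,X), (B,X) → Nash equilibria.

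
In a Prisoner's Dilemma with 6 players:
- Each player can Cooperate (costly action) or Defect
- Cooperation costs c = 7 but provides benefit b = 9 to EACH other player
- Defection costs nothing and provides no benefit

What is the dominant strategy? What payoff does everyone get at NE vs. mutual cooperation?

Dominant: Defect; NE payoff = 0; Coop payoff = 38

Work:
Defect dominates (saves cost c = 7, benefit to others is external)
NE: All defect → everyone gets 0
If all cooperate: each receives (5)×9 - 7 = 38
Social dilemma: 38 > 0 but NE gives 0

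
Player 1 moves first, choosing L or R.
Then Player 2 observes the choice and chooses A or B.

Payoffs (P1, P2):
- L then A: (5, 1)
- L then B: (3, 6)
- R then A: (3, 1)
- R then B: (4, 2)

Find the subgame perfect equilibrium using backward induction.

P1 plays R, P2 plays B after L and B after R; Payoff (4, 2)

Work:
Backward induction:
After L: P2 chooses B → P1 gets 3
After R: P2 chooses B → P1 gets 4
P1 chooses R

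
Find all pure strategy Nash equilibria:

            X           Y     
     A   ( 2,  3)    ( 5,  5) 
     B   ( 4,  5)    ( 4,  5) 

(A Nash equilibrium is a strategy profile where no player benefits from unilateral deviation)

Nash equilibrium: (A, Y), (B, X)

Work:
Best responses:
  P1 vs X: payoffs [2, 4] → best response B (payoff 4)
  P1 vs Y: payoffs [5, 4] → best response A (payoff 5)
  P2 vs A: payoffs [3, 5] → best response Y (payoff 5)
  P2 vs B: payoffs [5, 5] → best response X/Y (payoff 5)
Mutual best responses: (A,Y), (B,X) → Nash equilibria.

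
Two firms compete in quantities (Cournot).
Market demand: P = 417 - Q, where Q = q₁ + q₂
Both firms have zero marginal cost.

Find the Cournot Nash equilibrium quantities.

q₁* = q₂* = 139.0; P* = 139.0

Work:
Profit: π_i = P·q_i = (a - q_i - q_j)·q_i
FOC: ∂π_i/∂q_i = a - 2q_i - q_j = 0
Reaction function: q_i = (417 - q_j)/2
Symmetry: q* = 417/3 = 139.0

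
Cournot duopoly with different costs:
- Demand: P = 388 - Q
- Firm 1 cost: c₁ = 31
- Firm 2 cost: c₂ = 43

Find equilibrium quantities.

q₁* = 123.0, q₂* = 111.0

Work:
Reaction: q₁ = (388 - 31 - q₂)/2
Reaction: q₂ = (388 - 43 - q₁)/2
Solve simultaneously:
q₁* = (388 - 2×31 + 43)/3 = 123.0
q₂* = (388 - 2×43 + 31)/3 = 111.0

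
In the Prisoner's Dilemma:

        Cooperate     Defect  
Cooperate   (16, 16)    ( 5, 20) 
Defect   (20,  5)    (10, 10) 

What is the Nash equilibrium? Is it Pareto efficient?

(Defect, Defect) is NE; not Pareto efficient

Work:
Defect dominates Cooperate for both players:
If P2 cooperates: Defect (20) > Cooperate (16)
If P2 defects: Defect (10) > Cooperate (5)
NE: (Defect, Defect) with payoff (10, 10)
But (Cooperate, Cooperate) = (16, 16) Pareto dominates (10, 10)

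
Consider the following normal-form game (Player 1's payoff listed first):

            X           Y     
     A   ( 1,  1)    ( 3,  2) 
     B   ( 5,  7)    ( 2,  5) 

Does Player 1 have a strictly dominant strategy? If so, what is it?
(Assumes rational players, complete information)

No strictly dominant strategy exists for Player 1

Work:
A strategy strictly dominates another if it gives a strictly higher payoff against every opponent action. Compare each pair of P1's strategies column-by-column:
  A vs B: [1 vs 5, 3 vs 2] → A does not strictly dominate B (column X: 1 ≤ 5)
  B vs A: [5 vs 1, 2 vs 3] → B does not strictly dominate A (column Y: 2 ≤ 3)
No single strategy strictly dominates all others → no strictly dominant strategy.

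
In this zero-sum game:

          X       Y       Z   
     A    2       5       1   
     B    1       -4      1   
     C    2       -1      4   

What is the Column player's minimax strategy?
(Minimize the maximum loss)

Column should play X, value = 2

Work:
Column player minimizes Row's maximum payoff:
Column X: max payoff to Row = 2
Column Y: max payoff to Row = 5
Column Z: max payoff to Row = 4
Minimum is 2, achieved by column X.
Minimax strategy: X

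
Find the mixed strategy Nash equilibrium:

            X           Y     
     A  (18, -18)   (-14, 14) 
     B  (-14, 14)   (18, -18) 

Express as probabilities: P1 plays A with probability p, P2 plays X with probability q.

p = 0.5, q = 0.5

Work:
Find probabilities that make opponent indifferent:
P2 chooses q to make P1 indifferent between A and B
P1 chooses p to make P2 indifferent between X and Y
Mixed NE: P1 plays (A: 0.5, B: 0.5), P2 plays (X: 0.5, Y: 0.5)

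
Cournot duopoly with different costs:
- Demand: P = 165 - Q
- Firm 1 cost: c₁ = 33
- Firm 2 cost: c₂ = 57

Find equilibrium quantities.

q₁* = 52.0, q₂* = 28.0

Work:
Reaction: q₁ = (165 - 33 - q₂)/2
Reaction: q₂ = (165 - 57 - q₁)/2
Solve simultaneously:
q₁* = (165 - 2×33 + 57)/3 = 52.0
q₂* = (165 - 2×57 + 33)/3 = 28.0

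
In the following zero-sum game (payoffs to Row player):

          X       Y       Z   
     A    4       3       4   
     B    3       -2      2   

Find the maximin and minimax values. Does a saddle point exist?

Maximin = 3, Minimax = 3, Saddle: True

Work:
Row minimums: [3, -2] → maximin = 3
Column maximums: [4, 3, 4] → minimax = 3
Saddle point exists! Game value = 3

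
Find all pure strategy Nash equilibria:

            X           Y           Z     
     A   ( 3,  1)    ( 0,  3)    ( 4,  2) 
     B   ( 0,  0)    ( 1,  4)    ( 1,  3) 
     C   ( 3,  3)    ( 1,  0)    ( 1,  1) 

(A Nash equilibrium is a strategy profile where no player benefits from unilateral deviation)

Nash equilibrium: (B, Y), (C, X)

Work:
Best responses:
  P1 vs X: payoffs [3, 0, 3] → best response A/C (payoff 3)
  P1 vs Y: payoffs [0, 1, 1] → best response B/C (payoff 1)
  P1 vs Z: payoffs [4, 1, 1] → best response A (payoff 4)
  P2 vs A: payoffs [1, 3, 2] → best response Y (payoff 3)
  P2 vs B: payoffs [0, 4, 3] → best response Y (payoff 4)
  P2 vs C: payoffs [3, 0, 1] → best response X (payoff 3)
Mutual best responses: (B,Y), (C,X) → Nash equilibria.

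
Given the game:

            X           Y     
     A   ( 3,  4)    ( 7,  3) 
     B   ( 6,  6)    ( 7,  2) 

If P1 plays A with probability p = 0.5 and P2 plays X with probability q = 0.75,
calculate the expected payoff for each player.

E[P1] = 5.125, E[P2] = 4.375

Work:
E[P1] = p·q·π₁(A,X) + p·(1-q)·π₁(A,Y) + (1-p)·q·π₁(B,X) + (1-p)·(1-q)·π₁(B,Y)
= 0.5·0.75·3 + 0.5·0.25·7 + 0.5·0.75·6 + 0.5·0.25·7
= 5.125

E[P2] = 4.375 (similar calculation)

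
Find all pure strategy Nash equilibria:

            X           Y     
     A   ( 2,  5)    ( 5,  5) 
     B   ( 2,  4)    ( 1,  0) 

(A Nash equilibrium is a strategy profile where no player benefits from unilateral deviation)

Nash equilibrium: (A, X), (A, Y), (B, X)

Work:
Best responses:
  P1 vs X: payoffs [2, 2] → best response A/B (payoff 2)
  P1 vs Y: payoffs [5, 1] → best response A (payoff 5)
  P2 vs A: payoffs [5, 5] → best response X/Y (payoff 5)
  P2 vs B: payoffs [4, 0] → best response X (payoff 4)
Mutual best responses: (A,X), (A,Y), (B,X) → Nash equilibria.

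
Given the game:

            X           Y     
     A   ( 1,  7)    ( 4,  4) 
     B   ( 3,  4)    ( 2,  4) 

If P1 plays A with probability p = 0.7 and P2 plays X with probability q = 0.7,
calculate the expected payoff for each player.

E[P1] = 2.14, E[P2] = 5.47

Work:
E[P1] = p·q·π₁(A,X) + p·(1-q)·π₁(A,Y) + (1-p)·q·π₁(B,X) + (1-p)·(1-q)·π₁(B,Y)
= 0.7·0.7·1 + 0.7·0.3·4 + 0.3·0.7·3 + 0.3·0.3·2
= 2.14

E[P2] = 5.47 (similar calculation)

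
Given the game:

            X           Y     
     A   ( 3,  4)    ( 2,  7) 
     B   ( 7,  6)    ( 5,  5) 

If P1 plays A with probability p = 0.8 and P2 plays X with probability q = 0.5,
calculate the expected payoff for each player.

E[P1] = 3.2, E[P2] = 5.5

Work:
E[P1] = p·q·π₁(A,X) + p·(1-q)·π₁(A,Y) + (1-p)·q·π₁(B,X) + (1-p)·(1-q)·π₁(B,Y)
= 0.8·0.5·3 + 0.8·0.5·2 + 0.2·0.5·7 + 0.2·0.5·5
= 3.2

E[P2] = 5.5 (similar calculation)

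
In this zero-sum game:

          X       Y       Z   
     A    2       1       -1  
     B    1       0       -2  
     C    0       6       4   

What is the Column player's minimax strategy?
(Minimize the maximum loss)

Column should play X, value = 2

Work:
Column player minimizes Row's maximum payoff:
Column X: max payoff to Row = 2
Column Y: max payoff to Row = 6
Column Z: max payoff to Row = 4
Minimum is 2, achieved by column X.
Minimax strategy: X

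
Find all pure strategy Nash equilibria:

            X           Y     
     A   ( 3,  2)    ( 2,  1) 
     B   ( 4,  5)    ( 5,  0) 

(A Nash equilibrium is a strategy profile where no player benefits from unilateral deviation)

Nash equilibrium: (B, X)

Work:
Best responses:
  P1 vs X: payoffs [3, 4] → best response B (payoff 4)
  P1 vs Y: payoffs [2, 5] → best response B (payoff 5)
  P2 vs A: payoffs [2, 1] → best response X (payoff 2)
  P2 vs B: payoffs [5, 0] → best response X (payoff 5)
Mutual best responses: (B,X) → Nash equilibria.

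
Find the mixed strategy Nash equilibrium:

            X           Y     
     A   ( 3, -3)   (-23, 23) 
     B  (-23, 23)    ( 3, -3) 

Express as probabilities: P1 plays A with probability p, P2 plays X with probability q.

p = 0.5, q = 0.5

Work:
Find probabilities that make opponent indifferent:
P2 chooses q to make P1 indifferent between A and B
P1 chooses p to make P2 indifferent between X and Y
Mixed NE: P1 plays (A: 0.5, B: 0.5), P2 plays (X: 0.5, Y: 0.5)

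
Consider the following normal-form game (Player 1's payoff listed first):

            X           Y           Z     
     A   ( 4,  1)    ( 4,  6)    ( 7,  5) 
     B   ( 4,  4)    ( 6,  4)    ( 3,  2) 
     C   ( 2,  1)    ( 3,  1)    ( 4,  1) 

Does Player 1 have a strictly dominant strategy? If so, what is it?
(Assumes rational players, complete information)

No strictly dominant strategy exists for Player 1

Work:
A strategy strictly dominates another if it gives a strictly higher payoff against every opponent action. Compare each pair of P1's strategies column-by-column:
  A vs B: [4 vs 4, 4 vs 6, 7 vs 3] → A does not strictly dominate B (column X: 4 ≤ 4)
  A vs C: [4 vs 2, 4 vs 3, 7 vs 4] → A strictly dominates C
  B vs A: [4 vs 4, 6 vs 4, 3 vs 7] → B does not strictly dominate A (column X: 4 ≤ 4)
  B vs C: [4 vs 2, 6 vs 3, 3 vs 4] → B does not strictly dominate C (column Z: 3 ≤ 4)
  C vs A: [2 vs 4, 3 vs 4, 4 vs 7] → C does not strictly dominate A (column X: 2 ≤ 4)
  C vs B: [2 vs 4, 3 vs 6, 4 vs 3] → C does not strictly dominate B (column X: 2 ≤ 4)
No single strategy strictly dominates all others → no strictly dominant strategy.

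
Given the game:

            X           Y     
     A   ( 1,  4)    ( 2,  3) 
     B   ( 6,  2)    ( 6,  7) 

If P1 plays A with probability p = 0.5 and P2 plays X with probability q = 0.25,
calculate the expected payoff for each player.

E[P1] = 3.875, E[P2] = 4.5

Work:
E[P1] = p·q·π₁(A,X) + p·(1-q)·π₁(A,Y) + (1-p)·q·π₁(B,X) + (1-p)·(1-q)·π₁(B,Y)
= 0.5·0.25·1 + 0.5·0.75·2 + 0.5·0.25·6 + 0.5·0.75·6
= 3.875

E[P2] = 4.5 (similar calculation)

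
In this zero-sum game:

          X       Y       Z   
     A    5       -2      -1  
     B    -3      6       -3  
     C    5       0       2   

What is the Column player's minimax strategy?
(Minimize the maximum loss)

Column should play Z, value = 2

Work:
Column player minimizes Row's maximum payoff:
Column X: max payoff to Row = 5
Column Y: max payoff to Row = 6
Column Z: max payoff to Row = 2
Minimum is 2, achieved by column Z.
Minimax strategy: Z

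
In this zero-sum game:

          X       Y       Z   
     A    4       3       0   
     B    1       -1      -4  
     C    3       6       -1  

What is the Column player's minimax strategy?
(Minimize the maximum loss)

Column should play Z, value = 0

Work:
Column player minimizes Row's maximum payoff:
Column X: max payoff to Row = 4
Column Y: max payoff to Row = 6
Column Z: max payoff to Row = 0
Minimum is 0, achieved by column Z.
Minimax strategy: Z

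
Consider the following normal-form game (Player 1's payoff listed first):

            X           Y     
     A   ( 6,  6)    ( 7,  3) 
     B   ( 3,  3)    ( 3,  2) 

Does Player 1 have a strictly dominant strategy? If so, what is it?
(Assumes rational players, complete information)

Yes, Player 1's strictly dominant strategy is A

Work:
A strategy strictly dominates another if it gives a strictly higher payoff against every opponent action. Compare each pair of P1's strategies column-by-column:
  A vs B: [6 vs 3, 7 vs 3] → A strictly dominates B
  B vs A: [3 vs 6, 3 vs 7] → B does not strictly dominate A (column X: 3 ≤ 6)
A strictly dominates every other strategy → strictly dominant.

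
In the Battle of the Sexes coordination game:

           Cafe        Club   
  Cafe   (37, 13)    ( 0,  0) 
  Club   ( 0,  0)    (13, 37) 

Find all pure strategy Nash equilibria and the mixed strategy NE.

Pure NE: (Cafe, Cafe) and (Club, Club); Mixed NE: p = 0.74, q = 0.26

Work:
Check pure NE:
(Cafe, Cafe): (37, 13) - no unilateral deviation beneficial
(Club, Club): (13, 37) - no unilateral deviation beneficial
Mixed NE: P1 plays Cafe with p = 0.74, P2 plays Cafe with q = 0.26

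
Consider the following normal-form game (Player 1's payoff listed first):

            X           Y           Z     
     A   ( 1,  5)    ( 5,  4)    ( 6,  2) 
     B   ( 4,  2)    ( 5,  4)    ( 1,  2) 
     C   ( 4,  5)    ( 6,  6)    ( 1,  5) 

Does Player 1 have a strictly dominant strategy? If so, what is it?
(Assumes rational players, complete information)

No strictly dominant strategy exists for Player 1

Work:
A strategy strictly dominates another if it gives a strictly higher payoff against every opponent action. Compare each pair of P1's strategies column-by-column:
  A vs B: [1 vs 4, 5 vs 5, 6 vs 1] → A does not strictly dominate B (column X: 1 ≤ 4)
  A vs C: [1 vs 4, 5 vs 6, 6 vs 1] → A does not strictly dominate C (column X: 1 ≤ 4)
  B vs A: [4 vs 1, 5 vs 5, 1 vs 6] → B does not strictly dominate A (column Y: 5 ≤ 5)
  B vs C: [4 vs 4, 5 vs 6, 1 vs 1] → B does not strictly dominate C (column X: 4 ≤ 4)
  C vs A: [4 vs 1, 6 vs 5, 1 vs 6] → C does not strictly dominate A (column Z: 1 ≤ 6)
  C vs B: [4 vs 4, 6 vs 5, 1 vs 1] → C does not strictly dominate B (column X: 4 ≤ 4)
No single strategy strictly dominates all others → no strictly dominant strategy.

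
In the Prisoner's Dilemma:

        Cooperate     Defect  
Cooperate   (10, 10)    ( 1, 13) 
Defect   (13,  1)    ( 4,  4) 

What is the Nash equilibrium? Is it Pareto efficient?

(Defect, Defect) is NE; not Pareto efficient

Work:
Defect dominates Cooperate for both players:
If P2 cooperates: Defect (13) > Cooperate (10)
If P2 defects: Defect (4) > Cooperate (1)
NE: (Defect, Defect) with payoff (4, 4)
But (Cooperate, Cooperate) = (10, 10) Pareto dominates (4, 4)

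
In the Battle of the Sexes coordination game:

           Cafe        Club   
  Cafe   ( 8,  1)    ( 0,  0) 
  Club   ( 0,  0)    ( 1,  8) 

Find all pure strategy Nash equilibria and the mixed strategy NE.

Pure NE: (Cafe, Cafe) and (Club, Club); Mixed NE: p = 0.8889, q = 0.1111

Work:
Check pure NE:
(Cafe, Cafe): (8, 1) - no unilateral deviation beneficial
(Club, Club): (1, 8) - no unilateral deviation beneficial
Mixed NE: P1 plays Cafe with p = 0.8889, P2 plays Cafe with q = 0.1111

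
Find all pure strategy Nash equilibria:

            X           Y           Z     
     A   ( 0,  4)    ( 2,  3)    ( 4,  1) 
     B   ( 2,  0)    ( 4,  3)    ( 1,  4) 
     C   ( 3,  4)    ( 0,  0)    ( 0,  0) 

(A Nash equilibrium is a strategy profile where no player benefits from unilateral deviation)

Nash equilibrium: (C, X)

Work:
Best responses:
  P1 vs X: payoffs [0, 2, 3] → best response C (payoff 3)
  P1 vs Y: payoffs [2, 4, 0] → best response B (payoff 4)
  P1 vs Z: payoffs [4, 1, 0] → best response A (payoff 4)
  P2 vs A: payoffs [4, 3, 1] → best response X (payoff 4)
  P2 vs B: payoffs [0, 3, 4] → best response Z (payoff 4)
  P2 vs C: payoffs [4, 0, 0] → best response X (payoff 4)
Mutual best responses: (C,X) → Nash equilibria.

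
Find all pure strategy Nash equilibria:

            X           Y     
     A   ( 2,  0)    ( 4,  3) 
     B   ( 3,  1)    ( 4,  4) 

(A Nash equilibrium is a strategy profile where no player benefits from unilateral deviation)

Nash equilibrium: (A, Y), (B, Y)

Work:
Best responses:
  P1 vs X: payoffs [2, 3] → best response B (payoff 3)
  P1 vs Y: payoffs [4, 4] → best response A/B (payoff 4)
  P2 vs A: payoffs [0, 3] → best response Y (payoff 3)
  P2 vs B: payoffs [1, 4] → best response Y (payoff 4)
Mutual best responses: (A,Y), (B,Y) → Nash equilibria.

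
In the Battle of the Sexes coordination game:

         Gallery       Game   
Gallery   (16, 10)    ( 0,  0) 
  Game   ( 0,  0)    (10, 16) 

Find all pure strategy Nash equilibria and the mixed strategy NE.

Pure NE: (Gallery, Gallery) and (Game, Game); Mixed NE: p = 0.6154, q = 0.3846

Work:
Check pure NE:
(Gallery, Gallery): (16, 10) - no unilateral deviation beneficial
(Game, Game): (10, 16) - no unilateral deviation beneficial
Mixed NE: P1 plays Gallery with p = 0.6154, P2 plays Gallery with q = 0.3846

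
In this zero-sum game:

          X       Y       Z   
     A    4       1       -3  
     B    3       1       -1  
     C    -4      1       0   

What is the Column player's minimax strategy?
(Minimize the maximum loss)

Column should play Z, value = 0

Work:
Column player minimizes Row's maximum payoff:
Column X: max payoff to Row = 4
Column Y: max payoff to Row = 1
Column Z: max payoff to Row = 0
Minimum is 0, achieved by column Z.
Minimax strategy: Z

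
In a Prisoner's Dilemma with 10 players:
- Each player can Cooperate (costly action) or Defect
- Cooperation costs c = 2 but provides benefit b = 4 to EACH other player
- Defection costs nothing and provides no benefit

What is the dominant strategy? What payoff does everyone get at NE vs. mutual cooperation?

Dominant: Defect; NE payoff = 0; Coop payoff = 34

Work:
Defect dominates (saves cost c = 2, benefit to others is external)
NE: All defect → everyone gets 0
If all cooperate: each receives (9)×4 - 2 = 34
Social dilemma: 34 > 0 but NE gives 0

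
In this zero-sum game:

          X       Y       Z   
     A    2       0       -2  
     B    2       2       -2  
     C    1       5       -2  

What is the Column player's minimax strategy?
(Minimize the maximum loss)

Column should play Z, value = -2

Work:
Column player minimizes Row's maximum payoff:
Column X: max payoff to Row = 2
Column Y: max payoff to Row = 5
Column Z: max payoff to Row = -2
Minimum is -2, achieved by column Z.
Minimax strategy: Z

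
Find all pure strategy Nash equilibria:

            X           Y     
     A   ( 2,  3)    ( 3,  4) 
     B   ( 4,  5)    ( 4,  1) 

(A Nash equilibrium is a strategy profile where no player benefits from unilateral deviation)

Nash equilibrium: (B, X)

Work:
Best responses:
  P1 vs X: payoffs [2, 4] → best response B (payoff 4)
  P1 vs Y: payoffs [3, 4] → best response B (payoff 4)
  P2 vs A: payoffs [3, 4] → best response Y (payoff 4)
  P2 vs B: payoffs [5, 1] → best response X (payoff 5)
Mutual best responses: (B,X) → Nash equilibria.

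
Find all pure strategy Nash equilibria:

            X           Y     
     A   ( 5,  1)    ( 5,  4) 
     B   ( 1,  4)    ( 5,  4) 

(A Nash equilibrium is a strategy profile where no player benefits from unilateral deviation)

Nash equilibrium: (A, Y), (B, Y)

Work:
Best responses:
  P1 vs X: payoffs [5, 1] → best response A (payoff 5)
  P1 vs Y: payoffs [5, 5] → best response A/B (payoff 5)
  P2 vs A: payoffs [1, 4] → best response Y (payoff 4)
  P2 vs B: payoffs [4, 4] → best response X/Y (payoff 4)
Mutual best responses: (A,Y), (B,Y) → Nash equilibria.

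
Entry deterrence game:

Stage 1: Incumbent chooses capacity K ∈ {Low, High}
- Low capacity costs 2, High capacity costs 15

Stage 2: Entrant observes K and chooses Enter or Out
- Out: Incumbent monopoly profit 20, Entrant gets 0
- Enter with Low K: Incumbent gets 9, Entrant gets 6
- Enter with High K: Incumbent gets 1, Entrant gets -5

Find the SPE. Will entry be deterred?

SPE: (Low, Enter|Low, Out|High); Entry not deterred. Incumbent net profit = 7, Entrant gets 6

Work:
After Low K: Entrant enters (6 > 0)
After High K: Entrant stays out (-5 < 0)
Incumbent: Low → 9−2=7, High → 20−15=5
Incumbent chooses Low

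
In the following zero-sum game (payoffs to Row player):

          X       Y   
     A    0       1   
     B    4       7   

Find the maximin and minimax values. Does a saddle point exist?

Maximin = 4, Minimax = 4, Saddle: True

Work:
Row minimums: [0, 4] → maximin = 4
Column maximums: [4, 7] → minimax = 4
Saddle point exists! Game value = 4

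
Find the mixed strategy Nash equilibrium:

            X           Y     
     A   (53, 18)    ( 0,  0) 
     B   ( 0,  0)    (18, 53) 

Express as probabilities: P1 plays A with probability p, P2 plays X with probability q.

p = 0.7465, q = 0.2535

Work:
Find probabilities that make opponent indifferent:
P2 chooses q to make P1 indifferent between A and B
P1 chooses p to make P2 indifferent between X and Y
Mixed NE: P1 plays (A: 0.7465, B: 0.2535), P2 plays (X: 0.2535, Y: 0.7465)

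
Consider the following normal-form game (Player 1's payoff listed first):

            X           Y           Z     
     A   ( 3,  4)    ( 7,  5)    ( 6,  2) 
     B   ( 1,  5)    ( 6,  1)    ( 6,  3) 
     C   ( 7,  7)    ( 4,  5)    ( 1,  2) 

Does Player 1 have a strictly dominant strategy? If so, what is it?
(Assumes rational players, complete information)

No strictly dominant strategy exists for Player 1

Work:
A strategy strictly dominates another if it gives a strictly higher payoff against every opponent action. Compare each pair of P1's strategies column-by-column:
  A vs B: [3 vs 1, 7 vs 6, 6 vs 6] → A does not strictly dominate B (column Z: 6 ≤ 6)
  A vs C: [3 vs 7, 7 vs 4, 6 vs 1] → A does not strictly dominate C (column X: 3 ≤ 7)
  B vs A: [1 vs 3, 6 vs 7, 6 vs 6] → B does not strictly dominate A (column X: 1 ≤ 3)
  B vs C: [1 vs 7, 6 vs 4, 6 vs 1] → B does not strictly dominate C (column X: 1 ≤ 7)
  C vs A: [7 vs 3, 4 vs 7, 1 vs 6] → C does not strictly dominate A (column Y: 4 ≤ 7)
  C vs B: [7 vs 1, 4 vs 6, 1 vs 6] → C does not strictly dominate B (column Y: 4 ≤ 6)
No single strategy strictly dominates all others → no strictly dominant strategy.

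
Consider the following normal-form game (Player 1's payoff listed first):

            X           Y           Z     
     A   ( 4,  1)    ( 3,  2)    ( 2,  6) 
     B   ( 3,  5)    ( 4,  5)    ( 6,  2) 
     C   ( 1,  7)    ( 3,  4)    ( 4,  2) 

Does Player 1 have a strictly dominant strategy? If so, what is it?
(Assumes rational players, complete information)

No strictly dominant strategy exists for Player 1

Work:
A strategy strictly dominates another if it gives a strictly higher payoff against every opponent action. Compare each pair of P1's strategies column-by-column:
  A vs B: [4 vs 3, 3 vs 4, 2 vs 6] → A does not strictly dominate B (column Y: 3 ≤ 4)
  A vs C: [4 vs 1, 3 vs 3, 2 vs 4] → A does not strictly dominate C (column Y: 3 ≤ 3)
  B vs A: [3 vs 4, 4 vs 3, 6 vs 2] → B does not strictly dominate A (column X: 3 ≤ 4)
  B vs C: [3 vs 1, 4 vs 3, 6 vs 4] → B strictly dominates C
  C vs A: [1 vs 4, 3 vs 3, 4 vs 2] → C does not strictly dominate A (column X: 1 ≤ 4)
  C vs B: [1 vs 3, 3 vs 4, 4 vs 6] → C does not strictly dominate B (column X: 1 ≤ 3)
No single strategy strictly dominates all others → no strictly dominant strategy.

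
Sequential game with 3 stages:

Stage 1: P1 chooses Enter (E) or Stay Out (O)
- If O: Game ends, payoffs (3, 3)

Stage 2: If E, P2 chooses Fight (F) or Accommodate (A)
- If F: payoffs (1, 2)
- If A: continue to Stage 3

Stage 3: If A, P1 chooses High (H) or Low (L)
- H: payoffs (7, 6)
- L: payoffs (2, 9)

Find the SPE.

SPE: (E, A, H); Outcome (7, 6)

Work:
Stage 3: P1 chooses H (7 vs 2)
Stage 2: P2: F->2, A->6 (anticipating H). Choose A
Stage 1: P1: O->3, E->7 (anticipating A, H). Choose E
SPE path: E -> A -> H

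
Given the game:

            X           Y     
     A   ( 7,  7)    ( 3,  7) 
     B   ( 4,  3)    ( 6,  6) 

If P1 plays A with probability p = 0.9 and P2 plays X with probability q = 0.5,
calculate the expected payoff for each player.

E[P1] = 5.0, E[P2] = 6.75

Work:
E[P1] = p·q·π₁(A,X) + p·(1-q)·π₁(A,Y) + (1-p)·q·π₁(B,X) + (1-p)·(1-q)·π₁(B,Y)
= 0.9·0.5·7 + 0.9·0.5·3 + 0.1·0.5·4 + 0.1·0.5·6
= 5.0

E[P2] = 6.75 (similar calculation)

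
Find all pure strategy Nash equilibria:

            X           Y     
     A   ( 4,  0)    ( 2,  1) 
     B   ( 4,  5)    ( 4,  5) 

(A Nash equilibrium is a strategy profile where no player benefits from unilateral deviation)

Nash equilibrium: (B, X), (B, Y)

Work:
Best responses:
  P1 vs X: payoffs [4, 4] → best response A/B (payoff 4)
  P1 vs Y: payoffs [2, 4] → best response B (payoff 4)
  P2 vs A: payoffs [0, 1] → best response Y (payoff 1)
  P2 vs B: payoffs [5, 5] → best response X/Y (payoff 5)
Mutual best responses: (B,X), (B,Y) → Nash equilibria.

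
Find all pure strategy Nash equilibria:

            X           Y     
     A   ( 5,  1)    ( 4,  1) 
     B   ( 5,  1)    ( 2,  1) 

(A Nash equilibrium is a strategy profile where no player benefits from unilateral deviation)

Nash equilibrium: (A, X), (A, Y), (B, X)

Work:
Best responses:
  P1 vs X: payoffs [5, 5] → best response A/B (payoff 5)
  P1 vs Y: payoffs [4, 2] → best response A (payoff 4)
  P2 vs A: payoffs [1, 1] → best response X/Y (payoff 1)
  P2 vs B: payoffs [1, 1] → best response X/Y (payoff 1)
Mutual best responses: (A,X), (A,Y), (B,X) → Nash equilibria.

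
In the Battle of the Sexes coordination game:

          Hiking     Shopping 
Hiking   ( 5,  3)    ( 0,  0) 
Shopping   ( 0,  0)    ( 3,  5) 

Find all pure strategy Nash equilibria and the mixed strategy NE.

Pure NE: (Hiking, Hiking) and (Shopping, Shopping); Mixed NE: p = 0.625, q = 0.375

Work:
Check pure NE:
(Hiking, Hiking): (5, 3) - no unilateral deviation beneficial
(Shopping, Shopping): (3, 5) - no unilateral deviation beneficial
Mixed NE: P1 plays Hiking with p = 0.625, P2 plays Hiking with q = 0.375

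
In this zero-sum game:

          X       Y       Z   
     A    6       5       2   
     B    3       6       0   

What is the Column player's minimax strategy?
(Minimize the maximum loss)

Column should play Z, value = 2

Work:
Column player minimizes Row's maximum payoff:
Column X: max payoff to Row = 6
Column Y: max payoff to Row = 6
Column Z: max payoff to Row = 2
Minimum is 2, achieved by column Z.
Minimax strategy: Z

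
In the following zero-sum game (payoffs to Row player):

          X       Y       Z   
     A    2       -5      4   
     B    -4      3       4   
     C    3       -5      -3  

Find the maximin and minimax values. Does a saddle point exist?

Maximin = -4, Minimax = 3, Saddle: False

Work:
Row minimums: [-5, -4, -5] → maximin = -4
Column maximums: [3, 3, 4] → minimax = 3
No saddle point (maximin ≠ minimax). Mixed strategy needed.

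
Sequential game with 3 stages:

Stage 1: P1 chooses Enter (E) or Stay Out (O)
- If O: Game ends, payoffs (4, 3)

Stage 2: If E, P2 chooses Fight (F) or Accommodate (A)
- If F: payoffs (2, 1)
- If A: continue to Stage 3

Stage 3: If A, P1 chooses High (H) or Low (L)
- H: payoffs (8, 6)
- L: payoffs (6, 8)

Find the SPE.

SPE: (E, A, H); Outcome (8, 6)

Work:
Stage 3: P1 chooses H (8 vs 6)
Stage 2: P2: F->1, A->6 (anticipating H). Choose A
Stage 1: P1: O->4, E->8 (anticipating A, H). Choose E
SPE path: E -> A -> H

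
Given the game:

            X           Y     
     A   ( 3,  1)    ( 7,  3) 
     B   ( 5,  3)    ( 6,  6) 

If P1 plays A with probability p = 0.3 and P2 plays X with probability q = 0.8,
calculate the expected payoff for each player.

E[P1] = 4.78, E[P2] = 2.94

Work:
E[P1] = p·q·π₁(A,X) + p·(1-q)·π₁(A,Y) + (1-p)·q·π₁(B,X) + (1-p)·(1-q)·π₁(B,Y)
= 0.3·0.8·3 + 0.3·0.2·7 + 0.7·0.8·5 + 0.7·0.2·6
= 4.78

E[P2] = 2.94 (similar calculation)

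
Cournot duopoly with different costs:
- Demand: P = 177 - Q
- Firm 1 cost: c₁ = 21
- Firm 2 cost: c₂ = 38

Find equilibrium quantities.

q₁* = 57.67, q₂* = 40.67

Work:
Reaction: q₁ = (177 - 21 - q₂)/2
Reaction: q₂ = (177 - 38 - q₁)/2
Solve simultaneously:
q₁* = (177 - 2×21 + 38)/3 = 57.67
q₂* = (177 - 2×38 + 21)/3 = 40.67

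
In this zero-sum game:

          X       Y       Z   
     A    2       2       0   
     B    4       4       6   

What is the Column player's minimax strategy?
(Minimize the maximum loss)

Column should play X or Y (all achieve the minimum), value = 4

Work:
Column player minimizes Row's maximum payoff:
Column X: max payoff to Row = 4
Column Y: max payoff to Row = 4
Column Z: max payoff to Row = 6
Minimum is 4, achieved by columns X, Y (tied).
Each of X or Y is a minimax strategy.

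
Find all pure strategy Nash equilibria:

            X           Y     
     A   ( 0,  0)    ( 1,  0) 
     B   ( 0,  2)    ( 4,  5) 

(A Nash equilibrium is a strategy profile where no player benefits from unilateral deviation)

Nash equilibrium: (A, X), (B, Y)

Work:
Best responses:
  P1 vs X: payoffs [0, 0] → best response A/B (payoff 0)
  P1 vs Y: payoffs [1, 4] → best response B (payoff 4)
  P2 vs A: payoffs [0, 0] → best response X/Y (payoff 0)
  P2 vs B: payoffs [2, 5] → best response Y (payoff 5)
Mutual best responses: (A,X), (B,Y) → Nash equilibria.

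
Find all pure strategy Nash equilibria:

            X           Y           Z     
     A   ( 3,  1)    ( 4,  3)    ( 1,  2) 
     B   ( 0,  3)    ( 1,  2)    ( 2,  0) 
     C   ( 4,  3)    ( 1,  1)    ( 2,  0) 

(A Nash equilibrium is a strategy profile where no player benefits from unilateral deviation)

Nash equilibrium: (A, Y), (C, X)

Work:
Best responses:
  P1 vs X: payoffs [3, 0, 4] → best response C (payoff 4)
  P1 vs Y: payoffs [4, 1, 1] → best response A (payoff 4)
  P1 vs Z: payoffs [1, 2, 2] → best response B/C (payoff 2)
  P2 vs A: payoffs [1, 3, 2] → best response Y (payoff 3)
  P2 vs B: payoffs [3, 2, 0] → best response X (payoff 3)
  P2 vs C: payoffs [3, 1, 0] → best response X (payoff 3)
Mutual best responses: (A,Y), (C,X) → Nash equilibria.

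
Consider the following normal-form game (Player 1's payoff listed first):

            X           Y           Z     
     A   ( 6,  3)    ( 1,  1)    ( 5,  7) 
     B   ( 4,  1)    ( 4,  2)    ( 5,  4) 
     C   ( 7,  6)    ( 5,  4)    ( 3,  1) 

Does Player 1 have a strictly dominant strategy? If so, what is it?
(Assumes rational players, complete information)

No strictly dominant strategy exists for Player 1

Work:
A strategy strictly dominates another if it gives a strictly higher payoff against every opponent action. Compare each pair of P1's strategies column-by-column:
  A vs B: [6 vs 4, 1 vs 4, 5 vs 5] → A does not strictly dominate B (column Y: 1 ≤ 4)
  A vs C: [6 vs 7, 1 vs 5, 5 vs 3] → A does not strictly dominate C (column X: 6 ≤ 7)
  B vs A: [4 vs 6, 4 vs 1, 5 vs 5] → B does not strictly dominate A (column X: 4 ≤ 6)
  B vs C: [4 vs 7, 4 vs 5, 5 vs 3] → B does not strictly dominate C (column X: 4 ≤ 7)
  C vs A: [7 vs 6, 5 vs 1, 3 vs 5] → C does not strictly dominate A (column Z: 3 ≤ 5)
  C vs B: [7 vs 4, 5 vs 4, 3 vs 5] → C does not strictly dominate B (column Z: 3 ≤ 5)
No single strategy strictly dominates all others → no strictly dominant strategy.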